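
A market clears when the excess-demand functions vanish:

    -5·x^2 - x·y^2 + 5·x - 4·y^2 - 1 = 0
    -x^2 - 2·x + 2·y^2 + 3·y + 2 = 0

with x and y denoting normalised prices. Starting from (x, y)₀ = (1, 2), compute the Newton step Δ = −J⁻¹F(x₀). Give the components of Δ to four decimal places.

At (1, 2): F = (-21.0000, 13.0000).
Jacobian J = [[-10·x - y^2 + 5, -2·x·y - 8·y], [-2·x - 2, 4·y + 3]].
At the point, J = [[-9.0000, -20.0000], [-4.0000, 11.0000]] (det J = -179.0000).
Solving J·Δ = −F gives Δ = (0.1620, -1.1229).

(0.1620, -1.1229)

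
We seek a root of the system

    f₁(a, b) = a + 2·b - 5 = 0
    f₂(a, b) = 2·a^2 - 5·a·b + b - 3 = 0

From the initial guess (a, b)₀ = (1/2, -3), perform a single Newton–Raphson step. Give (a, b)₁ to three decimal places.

At (1/2, -3): F = (-10.500, 2.000).
Jacobian J = [[1, 2], [4·a - 5·b, -5·a + 1]].
At the point, J = [[1.000, 2.000], [17.000, -1.500]] (det J = -35.500).
Solving J·Δ = −F gives Δ = (0.331, 5.085).
Then the next iterate is (a, b)₁ = (0.831, 2.085).

(0.831, 2.085)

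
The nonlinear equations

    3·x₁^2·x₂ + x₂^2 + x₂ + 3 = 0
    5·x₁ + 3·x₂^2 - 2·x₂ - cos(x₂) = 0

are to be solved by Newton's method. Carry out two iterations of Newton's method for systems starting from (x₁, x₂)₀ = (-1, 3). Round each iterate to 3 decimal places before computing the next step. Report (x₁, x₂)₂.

At (-1, 3): F = (24.000, 16.98999).
Jacobian J = [[6·x₁·x₂, 3·x₁^2 + 2·x₂ + 1], [5, 6·x₂ + sin(x₂) - 2]].
At the point, J = [[-18.000, 10.000], [5.000, 16.14112]] (det J = -340.54016).
Solving J·Δ = −F gives Δ = (0.639, -1.250).
Then the next iterate is (x₁, x₂)₁ = (-0.361, 1.750).
Round to (-0.361, 1.750) and repeat: F = (8.49669, 4.06075), J = [[-3.79050, 4.89096], [5.000, 9.48399]].
Δ = (1.005, -0.958), so (x₁, x₂)₂ = (0.644, 0.792).

(0.644, 0.792)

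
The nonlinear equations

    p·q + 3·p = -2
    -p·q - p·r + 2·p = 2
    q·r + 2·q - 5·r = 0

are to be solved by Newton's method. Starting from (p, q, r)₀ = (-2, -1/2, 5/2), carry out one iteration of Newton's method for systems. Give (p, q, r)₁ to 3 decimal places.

At (-2, -1/2, 5/2): F = (-3.000, -2.000, -14.750).
Jacobian J = [[q + 3, p, 0], [-q - r + 2, -p, -p], [0, r + 2, q - 5]].
At the point, J = [[2.500, -2.000, 0.000], [0.000, 2.000, 2.000], [0.000, 4.500, -5.500]] (det J = -50.000).
Solving J·Δ = −F gives Δ = (2.820, 2.025, -1.025).
Then the next iterate is (p, q, r)₁ = (0.820, 1.525, 1.475).

(0.820, 1.525, 1.475)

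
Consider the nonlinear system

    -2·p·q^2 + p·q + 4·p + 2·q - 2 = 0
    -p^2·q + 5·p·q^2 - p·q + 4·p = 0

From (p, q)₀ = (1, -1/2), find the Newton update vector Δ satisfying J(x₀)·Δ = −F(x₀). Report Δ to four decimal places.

(-0.5708, 0.3425)

At (1, -1/2): F = (0.0000, 6.2500).
Jacobian J = [[-2·q^2 + q + 4, -4·p·q + p + 2], [-2·p·q + 5·q^2 - q + 4, -p^2 + 10·p·q - p]].
At the point, J = [[3.0000, 5.0000], [6.7500, -7.0000]] (det J = -54.7500).
Solving J·Δ = −F gives Δ = (-0.5708, 0.3425).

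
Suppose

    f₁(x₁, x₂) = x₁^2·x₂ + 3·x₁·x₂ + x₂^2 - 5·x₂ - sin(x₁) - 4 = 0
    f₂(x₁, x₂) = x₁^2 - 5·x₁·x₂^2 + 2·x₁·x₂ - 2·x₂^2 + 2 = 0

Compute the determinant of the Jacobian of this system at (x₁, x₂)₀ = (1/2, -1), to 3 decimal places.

-80.276

J = [[2·x₁·x₂ + 3·x₂ - cos(x₁), x₁^2 + 3·x₁ + 2·x₂ - 5], [2·x₁ - 5·x₂^2 + 2·x₂, -10·x₁·x₂ + 2·x₁ - 4·x₂]].
At the point, J = [[-4.87758, -5.250], [-6.000, 10.000]].
det J = -80.276.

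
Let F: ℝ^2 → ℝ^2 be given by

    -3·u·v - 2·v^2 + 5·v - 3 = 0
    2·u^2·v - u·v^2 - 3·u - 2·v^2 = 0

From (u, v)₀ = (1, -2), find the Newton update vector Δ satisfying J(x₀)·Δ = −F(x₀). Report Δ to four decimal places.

(0.0855, 1.4487)

At (1, -2): F = (-15.0000, -19.0000).
Jacobian J = [[-3·v, -3·u - 4·v + 5], [4·u·v - v^2 - 3, 2·u^2 - 2·u·v - 4·v]].
At the point, J = [[6.0000, 10.0000], [-15.0000, 14.0000]] (det J = 234.0000).
Solving J·Δ = −F gives Δ = (0.0855, 1.4487).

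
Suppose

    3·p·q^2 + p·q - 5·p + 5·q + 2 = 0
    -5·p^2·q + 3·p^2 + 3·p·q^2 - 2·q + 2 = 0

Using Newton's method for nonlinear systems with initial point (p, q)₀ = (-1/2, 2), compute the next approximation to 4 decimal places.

At (-1/2, 2): F = (7.5000, -9.7500).
Jacobian J = [[3·q^2 + q - 5, 6·p·q + p + 5], [-10·p·q + 6·p + 3·q^2, -5·p^2 + 6·p·q - 2]].
At the point, J = [[9.0000, -1.5000], [19.0000, -9.2500]] (det J = -54.7500).
Solving J·Δ = −F gives Δ = (-1.5342, -4.2055).
Then the next iterate is (p, q)₁ = (-2.0342, -2.2055).

(-2.0342, -2.2055)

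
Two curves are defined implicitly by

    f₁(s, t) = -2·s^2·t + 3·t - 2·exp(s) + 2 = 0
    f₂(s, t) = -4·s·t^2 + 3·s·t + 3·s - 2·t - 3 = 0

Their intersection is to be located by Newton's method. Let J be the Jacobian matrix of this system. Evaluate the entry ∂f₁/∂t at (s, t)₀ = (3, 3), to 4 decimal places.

∂f₁/∂t = -2·s^2 + 3.
At (3, 3) this is -15.0000.

-15.0000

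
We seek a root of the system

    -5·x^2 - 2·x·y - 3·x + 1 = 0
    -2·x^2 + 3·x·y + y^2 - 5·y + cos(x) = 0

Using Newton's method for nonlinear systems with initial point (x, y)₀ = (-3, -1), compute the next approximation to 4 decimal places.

At (-3, -1): F = (-41.0000, -3.989992).
Jacobian J = [[-10·x - 2·y - 3, -2·x], [-4·x + 3·y - sin(x), 3·x + 2·y - 5]].
At the point, J = [[29.0000, 6.0000], [9.141120, -16.0000]] (det J = -518.846720).
Solving J·Δ = −F gives Δ = (1.3105, 0.4993).
Then the next iterate is (x, y)₁ = (-1.6895, -0.5007).

(-1.6895, -0.5007)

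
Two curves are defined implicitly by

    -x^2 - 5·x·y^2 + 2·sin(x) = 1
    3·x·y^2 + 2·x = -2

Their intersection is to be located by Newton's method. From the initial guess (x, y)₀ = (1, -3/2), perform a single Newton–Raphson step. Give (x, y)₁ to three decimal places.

(-1.630, -2.863)

At (1, -3/2): F = (-11.56706, 10.750).
Jacobian J = [[-2·x - 5·y^2 + 2·cos(x), -10·x·y], [3·y^2 + 2, 6·x·y]].
At the point, J = [[-12.16940, 15.000], [8.750, -9.000]] (det J = -21.72544).
Solving J·Δ = −F gives Δ = (-2.630, -1.363).
Then the next iterate is (x, y)₁ = (-1.630, -2.863).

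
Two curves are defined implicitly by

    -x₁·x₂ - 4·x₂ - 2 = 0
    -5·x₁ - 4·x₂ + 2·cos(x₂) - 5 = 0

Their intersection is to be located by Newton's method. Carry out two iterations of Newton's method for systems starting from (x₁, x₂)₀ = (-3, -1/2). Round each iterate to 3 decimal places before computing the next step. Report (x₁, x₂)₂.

At (-3, -1/2): F = (-1.500, 13.75517).
Jacobian J = [[-x₂, -x₁ - 4], [-5, -2·sin(x₂) - 4]].
At the point, J = [[0.500, -1.000], [-5.000, -3.04115]] (det J = -6.52057).
Solving J·Δ = −F gives Δ = (2.809, -0.095).
Then the next iterate is (x₁, x₂)₁ = (-0.191, -0.595).
Round to (-0.191, -0.595) and repeat: F = (0.26635, -0.00870), J = [[0.595, -3.809], [-5.000, -2.87898]].
Δ = (-0.039, 0.064), so (x₁, x₂)₂ = (-0.230, -0.531).

(-0.230, -0.531)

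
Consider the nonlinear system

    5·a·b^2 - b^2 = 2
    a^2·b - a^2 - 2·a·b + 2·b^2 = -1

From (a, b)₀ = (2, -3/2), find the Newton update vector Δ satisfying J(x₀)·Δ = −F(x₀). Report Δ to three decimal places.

(-0.269, 0.564)

At (2, -3/2): F = (18.250, 1.500).
Jacobian J = [[5·b^2, 10·a·b - 2·b], [2·a·b - 2·a - 2·b, a^2 - 2·a + 4·b]].
At the point, J = [[11.250, -27.000], [-7.000, -6.000]] (det J = -256.500).
Solving J·Δ = −F gives Δ = (-0.269, 0.564).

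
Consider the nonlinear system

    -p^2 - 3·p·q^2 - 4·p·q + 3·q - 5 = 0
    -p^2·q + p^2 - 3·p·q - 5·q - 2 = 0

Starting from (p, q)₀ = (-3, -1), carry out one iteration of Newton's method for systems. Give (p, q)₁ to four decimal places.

At (-3, -1): F = (-20.0000, 12.0000).
Jacobian J = [[-2·p - 3·q^2 - 4·q, -6·p·q - 4·p + 3], [-2·p·q + 2·p - 3·q, -p^2 - 3·p - 5]].
At the point, J = [[7.0000, -3.0000], [-9.0000, -5.0000]] (det J = -62.0000).
Solving J·Δ = −F gives Δ = (2.1935, -1.5484).
Then the next iterate is (p, q)₁ = (-0.8065, -2.5484).

(-0.8065, -2.5484)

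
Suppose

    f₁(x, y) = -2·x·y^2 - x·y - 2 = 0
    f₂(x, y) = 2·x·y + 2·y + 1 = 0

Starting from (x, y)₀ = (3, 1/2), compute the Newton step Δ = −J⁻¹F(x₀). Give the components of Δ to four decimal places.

At (3, 1/2): F = (-5.0000, 5.0000).
Jacobian J = [[-2·y^2 - y, -4·x·y - x], [2·y, 2·x + 2]].
At the point, J = [[-1.0000, -9.0000], [1.0000, 8.0000]] (det J = 1.0000).
Solving J·Δ = −F gives Δ = (-5.0000, 0.0000).

(-5.0000, 0.0000)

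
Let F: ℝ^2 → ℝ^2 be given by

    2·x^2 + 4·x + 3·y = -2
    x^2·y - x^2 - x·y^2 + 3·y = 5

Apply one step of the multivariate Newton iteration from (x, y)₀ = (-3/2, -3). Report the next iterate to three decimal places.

(38.750, 26.667)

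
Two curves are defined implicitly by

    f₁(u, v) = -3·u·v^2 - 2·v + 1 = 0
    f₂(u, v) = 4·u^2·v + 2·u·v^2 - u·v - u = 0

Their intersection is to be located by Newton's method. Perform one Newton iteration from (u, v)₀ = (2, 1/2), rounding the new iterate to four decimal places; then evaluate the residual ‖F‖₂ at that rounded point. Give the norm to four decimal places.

1.6240

At (2, 1/2): F = (-1.5000, 6.0000).
Jacobian J = [[-3·v^2, -6·u·v - 2], [8·u·v + 2·v^2 - v - 1, 4·u^2 + 4·u·v - u]].
At the point, J = [[-0.7500, -8.0000], [7.0000, 18.0000]] (det J = 42.5000).
Solving J·Δ = −F gives Δ = (-0.4941, -0.1412).
Then the next iterate is (u, v)₁ = (1.5059, 0.3588).
Re-evaluating at (1.5059, 0.3588): F = (-0.299197, 1.596168), so ‖F‖₂ = 1.6240.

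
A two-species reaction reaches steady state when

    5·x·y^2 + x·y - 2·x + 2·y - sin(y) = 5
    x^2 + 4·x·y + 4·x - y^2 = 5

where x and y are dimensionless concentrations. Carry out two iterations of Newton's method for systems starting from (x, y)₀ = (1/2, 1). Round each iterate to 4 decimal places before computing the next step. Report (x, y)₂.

At (1/2, 1): F = (-1.841471, -1.7500).
Jacobian J = [[5·y^2 + y - 2, 10·x·y + x - cos(y) + 2], [2·x + 4·y + 4, 4·x - 2·y]].
At the point, J = [[4.0000, 6.959698], [9.0000, 0.0000]] (det J = -62.637279).
Solving J·Δ = −F gives Δ = (0.1944, 0.1528).
Then the next iterate is (x, y)₁ = (0.6944, 1.1528).
Round to (0.6944, 1.1528) and repeat: F = (0.417507, 0.132861), J = [[5.797539, 10.293513], [10.0000, 0.4720]].
Δ = (-0.0117, -0.0340), so (x, y)₂ = (0.6827, 1.1188).

(0.6827, 1.1188)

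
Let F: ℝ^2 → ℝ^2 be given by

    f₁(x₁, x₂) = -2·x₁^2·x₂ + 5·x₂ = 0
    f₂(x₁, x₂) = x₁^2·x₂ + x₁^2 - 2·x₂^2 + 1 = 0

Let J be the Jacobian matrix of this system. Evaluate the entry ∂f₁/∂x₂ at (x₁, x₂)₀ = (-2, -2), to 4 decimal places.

-3.0000

∂f₁/∂x₂ = -2·x₁^2 + 5.
At (-2, -2) this is -3.0000.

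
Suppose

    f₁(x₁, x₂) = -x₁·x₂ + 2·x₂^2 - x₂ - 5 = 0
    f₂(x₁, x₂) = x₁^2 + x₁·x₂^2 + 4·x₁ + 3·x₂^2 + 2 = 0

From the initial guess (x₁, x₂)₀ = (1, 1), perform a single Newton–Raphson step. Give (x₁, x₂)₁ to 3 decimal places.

At (1, 1): F = (-5.000, 11.000).
Jacobian J = [[-x₂, -x₁ + 4·x₂ - 1], [2·x₁ + x₂^2 + 4, 2·x₁·x₂ + 6·x₂]].
At the point, J = [[-1.000, 2.000], [7.000, 8.000]] (det J = -22.000).
Solving J·Δ = −F gives Δ = (-2.818, 1.091).
Then the next iterate is (x₁, x₂)₁ = (-1.818, 2.091).

(-1.818, 2.091)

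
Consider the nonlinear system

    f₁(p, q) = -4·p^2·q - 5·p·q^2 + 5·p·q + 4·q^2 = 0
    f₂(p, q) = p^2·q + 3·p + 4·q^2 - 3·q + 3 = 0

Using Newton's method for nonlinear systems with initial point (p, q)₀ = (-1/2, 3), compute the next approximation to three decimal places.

At (-1/2, 3): F = (48.000, 29.250).
Jacobian J = [[-8·p·q - 5·q^2 + 5·q, -4·p^2 - 10·p·q + 5·p + 8·q], [2·p·q + 3, p^2 + 8·q - 3]].
At the point, J = [[-18.000, 35.500], [0.000, 21.250]] (det J = -382.500).
Solving J·Δ = −F gives Δ = (-0.048, -1.376).
Then the next iterate is (p, q)₁ = (-0.548, 1.624).

(-0.548, 1.624)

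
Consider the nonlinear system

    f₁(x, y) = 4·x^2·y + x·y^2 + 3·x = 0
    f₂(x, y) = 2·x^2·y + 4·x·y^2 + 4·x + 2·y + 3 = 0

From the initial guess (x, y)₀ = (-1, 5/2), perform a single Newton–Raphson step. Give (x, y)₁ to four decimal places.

At (-1, 5/2): F = (0.7500, -16.0000).
Jacobian J = [[8·x·y + y^2 + 3, 4·x^2 + 2·x·y], [4·x·y + 4·y^2 + 4, 2·x^2 + 8·x·y + 2]].
At the point, J = [[-10.7500, -1.0000], [19.0000, -16.0000]] (det J = 191.0000).
Solving J·Δ = −F gives Δ = (0.1466, -0.8259).
Then the next iterate is (x, y)₁ = (-0.8534, 1.6741).

(-0.8534, 1.6741)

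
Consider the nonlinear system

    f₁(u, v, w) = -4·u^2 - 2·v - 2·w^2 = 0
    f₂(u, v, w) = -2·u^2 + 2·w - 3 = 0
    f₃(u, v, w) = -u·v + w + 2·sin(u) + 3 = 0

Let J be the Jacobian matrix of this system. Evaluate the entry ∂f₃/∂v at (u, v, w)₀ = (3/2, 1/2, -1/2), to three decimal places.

∂f₃/∂v = -u.
At (3/2, 1/2, -1/2) this is -1.500.

-1.500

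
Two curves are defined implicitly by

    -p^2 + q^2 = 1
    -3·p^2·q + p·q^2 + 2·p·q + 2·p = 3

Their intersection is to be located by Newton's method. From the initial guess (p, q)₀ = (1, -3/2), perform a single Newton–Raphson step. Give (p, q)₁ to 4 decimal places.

At (1, -3/2): F = (0.2500, 2.7500).
Jacobian J = [[-2·p, 2·q], [-6·p·q + q^2 + 2·q + 2, -3·p^2 + 2·p·q + 2·p]].
At the point, J = [[-2.0000, -3.0000], [10.2500, -4.0000]] (det J = 38.7500).
Solving J·Δ = −F gives Δ = (-0.1871, 0.2081).
Then the next iterate is (p, q)₁ = (0.8129, -1.2919).

(0.8129, -1.2919)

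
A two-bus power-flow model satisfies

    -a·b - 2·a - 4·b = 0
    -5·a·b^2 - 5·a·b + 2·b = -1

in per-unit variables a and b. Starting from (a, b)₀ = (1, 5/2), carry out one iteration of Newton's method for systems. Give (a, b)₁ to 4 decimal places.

At (1, 5/2): F = (-14.5000, -37.7500).
Jacobian J = [[-b - 2, -a - 4], [-5·b^2 - 5·b, -10·a·b - 5·a + 2]].
At the point, J = [[-4.5000, -5.0000], [-43.7500, -28.0000]] (det J = -92.7500).
Solving J·Δ = −F gives Δ = (2.3423, -5.0081).
Then the next iterate is (a, b)₁ = (3.3423, -2.5081).

(3.3423, -2.5081)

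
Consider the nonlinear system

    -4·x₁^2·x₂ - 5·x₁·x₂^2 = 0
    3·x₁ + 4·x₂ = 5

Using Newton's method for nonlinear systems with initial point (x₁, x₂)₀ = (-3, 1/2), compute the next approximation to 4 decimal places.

At (-3, 1/2): F = (-14.2500, -12.0000).
Jacobian J = [[-8·x₁·x₂ - 5·x₂^2, -4·x₁^2 - 10·x₁·x₂], [3, 4]].
At the point, J = [[10.7500, -21.0000], [3.0000, 4.0000]] (det J = 106.0000).
Solving J·Δ = −F gives Δ = (2.9151, 0.8137).
Then the next iterate is (x₁, x₂)₁ = (-0.0849, 1.3137).

(-0.0849, 1.3137)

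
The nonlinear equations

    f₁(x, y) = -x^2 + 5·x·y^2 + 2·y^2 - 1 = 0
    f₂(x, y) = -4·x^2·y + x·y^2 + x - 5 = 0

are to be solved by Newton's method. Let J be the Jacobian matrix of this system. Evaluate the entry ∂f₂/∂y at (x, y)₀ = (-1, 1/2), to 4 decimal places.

∂f₂/∂y = -4·x^2 + 2·x·y.
At (-1, 1/2) this is -5.0000.

-5.0000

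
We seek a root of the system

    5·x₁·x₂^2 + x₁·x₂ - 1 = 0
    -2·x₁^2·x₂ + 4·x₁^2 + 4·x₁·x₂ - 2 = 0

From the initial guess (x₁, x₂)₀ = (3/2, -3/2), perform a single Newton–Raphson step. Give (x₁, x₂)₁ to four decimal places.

(1.1354, -1.0205)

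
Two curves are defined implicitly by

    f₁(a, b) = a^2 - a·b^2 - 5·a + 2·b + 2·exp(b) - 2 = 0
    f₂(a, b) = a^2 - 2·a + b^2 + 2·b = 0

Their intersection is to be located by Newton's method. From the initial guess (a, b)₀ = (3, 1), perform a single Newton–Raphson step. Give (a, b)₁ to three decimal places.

At (3, 1): F = (-3.56344, 6.000).
Jacobian J = [[2·a - b^2 - 5, -2·a·b + 2·exp(b) + 2], [2·a - 2, 2·b + 2]].
At the point, J = [[0.000, 1.43656], [4.000, 4.000]] (det J = -5.74625).
Solving J·Δ = −F gives Δ = (-3.981, 2.481).
Then the next iterate is (a, b)₁ = (-0.981, 3.481).

(-0.981, 3.481)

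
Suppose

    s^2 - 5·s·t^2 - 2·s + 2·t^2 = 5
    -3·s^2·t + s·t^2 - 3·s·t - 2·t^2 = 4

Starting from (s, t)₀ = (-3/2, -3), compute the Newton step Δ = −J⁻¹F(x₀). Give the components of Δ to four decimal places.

At (-3/2, -3): F = (85.7500, -28.7500).
Jacobian J = [[2·s - 5·t^2 - 2, -10·s·t + 4·t], [-6·s·t + t^2 - 3·t, -3·s^2 + 2·s·t - 3·s - 4·t]].
At the point, J = [[-50.0000, -57.0000], [-9.0000, 18.7500]] (det J = -1450.5000).
Solving J·Δ = −F gives Δ = (-0.0213, 1.5231).

(-0.0213, 1.5231)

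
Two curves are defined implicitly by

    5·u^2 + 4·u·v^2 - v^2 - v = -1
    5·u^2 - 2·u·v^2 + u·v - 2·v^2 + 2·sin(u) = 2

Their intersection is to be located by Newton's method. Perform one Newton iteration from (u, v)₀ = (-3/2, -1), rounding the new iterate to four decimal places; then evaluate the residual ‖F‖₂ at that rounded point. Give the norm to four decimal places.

2.3595

At (-3/2, -1): F = (6.2500, 9.755010).
Jacobian J = [[10·u + 4·v^2, 8·u·v - 2·v - 1], [10·u - 2·v^2 + v + 2·cos(u), -4·u·v + u - 4·v]].
At the point, J = [[-11.0000, 13.0000], [-17.858526, -3.5000]] (det J = 270.660833).
Solving J·Δ = −F gives Δ = (0.5494, -0.0159).
Then the next iterate is (u, v)₁ = (-0.9506, -1.0159).
Re-evaluating at (-0.9506, -1.0159): F = (1.577771, 1.754421), so ‖F‖₂ = 2.3595.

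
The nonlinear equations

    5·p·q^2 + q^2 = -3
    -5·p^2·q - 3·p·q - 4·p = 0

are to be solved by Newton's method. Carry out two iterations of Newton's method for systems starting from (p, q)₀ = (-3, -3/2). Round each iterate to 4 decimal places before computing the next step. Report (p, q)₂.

(-0.9278, -1.0462)

At (-3, -3/2): F = (-28.5000, 66.0000).
Jacobian J = [[5·q^2, 10·p·q + 2·q], [-10·p·q - 3·q - 4, -5·p^2 - 3·p]].
At the point, J = [[11.2500, 42.0000], [-44.5000, -36.0000]] (det J = 1464.0000).
Solving J·Δ = −F gives Δ = (1.1926, 0.3591).
Then the next iterate is (p, q)₁ = (-1.8074, -1.1409).
Round to (-1.8074, -1.1409) and repeat: F = (-7.461384, 19.678272), J = [[6.508264, 18.338827], [-21.197927, -10.911274]].
Δ = (0.8796, 0.0947), so (p, q)₂ = (-0.9278, -1.0462).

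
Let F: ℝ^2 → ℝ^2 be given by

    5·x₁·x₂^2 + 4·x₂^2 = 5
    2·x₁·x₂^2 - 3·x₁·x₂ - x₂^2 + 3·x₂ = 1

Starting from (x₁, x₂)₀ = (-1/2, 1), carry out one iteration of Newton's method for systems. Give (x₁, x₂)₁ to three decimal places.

At (-1/2, 1): F = (-3.500, 1.500).
Jacobian J = [[5·x₂^2, 10·x₁·x₂ + 8·x₂], [2·x₂^2 - 3·x₂, 4·x₁·x₂ - 3·x₁ - 2·x₂ + 3]].
At the point, J = [[5.000, 3.000], [-1.000, 0.500]] (det J = 5.500).
Solving J·Δ = −F gives Δ = (1.136, -0.727).
Then the next iterate is (x₁, x₂)₁ = (0.636, 0.273).

(0.636, 0.273)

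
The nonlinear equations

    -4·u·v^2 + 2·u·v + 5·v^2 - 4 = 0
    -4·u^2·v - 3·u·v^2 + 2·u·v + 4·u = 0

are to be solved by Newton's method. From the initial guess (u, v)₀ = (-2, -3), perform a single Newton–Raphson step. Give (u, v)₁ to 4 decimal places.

(-1.5729, -1.6943)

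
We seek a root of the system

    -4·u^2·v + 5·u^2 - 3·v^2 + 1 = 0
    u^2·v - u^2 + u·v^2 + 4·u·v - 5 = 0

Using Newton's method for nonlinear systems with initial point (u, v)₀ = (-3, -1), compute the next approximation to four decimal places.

(-1.3056, -1.4167)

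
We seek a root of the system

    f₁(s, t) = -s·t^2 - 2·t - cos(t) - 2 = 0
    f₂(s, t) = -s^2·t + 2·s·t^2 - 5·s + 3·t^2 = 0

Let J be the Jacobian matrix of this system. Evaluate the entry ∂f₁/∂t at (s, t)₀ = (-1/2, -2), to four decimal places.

∂f₁/∂t = -2·s·t + sin(t) - 2.
At (-1/2, -2) this is -4.9093.

-4.9093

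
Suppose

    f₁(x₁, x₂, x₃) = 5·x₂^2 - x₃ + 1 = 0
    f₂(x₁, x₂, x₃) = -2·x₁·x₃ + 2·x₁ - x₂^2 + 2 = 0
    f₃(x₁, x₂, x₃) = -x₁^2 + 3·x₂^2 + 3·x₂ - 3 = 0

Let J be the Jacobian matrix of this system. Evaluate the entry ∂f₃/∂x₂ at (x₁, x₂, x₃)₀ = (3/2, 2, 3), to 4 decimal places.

∂f₃/∂x₂ = 6·x₂ + 3.
At (3/2, 2, 3) this is 15.0000.

15.0000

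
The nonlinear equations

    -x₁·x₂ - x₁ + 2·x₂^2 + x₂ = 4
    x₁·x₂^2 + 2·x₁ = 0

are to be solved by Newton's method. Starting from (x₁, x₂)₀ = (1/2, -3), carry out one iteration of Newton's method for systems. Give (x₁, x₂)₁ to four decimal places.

(0.2739, -1.9959)

At (1/2, -3): F = (12.0000, 5.5000).
Jacobian J = [[-x₂ - 1, -x₁ + 4·x₂ + 1], [x₂^2 + 2, 2·x₁·x₂]].
At the point, J = [[2.0000, -11.5000], [11.0000, -3.0000]] (det J = 120.5000).
Solving J·Δ = −F gives Δ = (-0.2261, 1.0041).
Then the next iterate is (x₁, x₂)₁ = (0.2739, -1.9959).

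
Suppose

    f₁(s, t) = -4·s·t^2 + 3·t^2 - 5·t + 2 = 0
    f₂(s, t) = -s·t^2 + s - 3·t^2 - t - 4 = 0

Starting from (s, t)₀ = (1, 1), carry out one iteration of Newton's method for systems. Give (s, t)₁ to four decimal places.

At (1, 1): F = (-4.0000, -8.0000).
Jacobian J = [[-4·t^2, -8·s·t + 6·t - 5], [-t^2 + 1, -2·s·t - 6·t - 1]].
At the point, J = [[-4.0000, -7.0000], [0.0000, -9.0000]] (det J = 36.0000).
Solving J·Δ = −F gives Δ = (0.5556, -0.8889).
Then the next iterate is (s, t)₁ = (1.5556, 0.1111).

(1.5556, 0.1111)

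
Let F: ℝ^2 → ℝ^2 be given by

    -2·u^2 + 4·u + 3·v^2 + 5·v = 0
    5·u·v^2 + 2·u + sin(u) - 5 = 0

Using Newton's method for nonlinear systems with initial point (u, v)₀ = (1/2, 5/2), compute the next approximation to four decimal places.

(0.7544, 0.8371)

At (1/2, 5/2): F = (32.7500, 12.104426).
Jacobian J = [[-4·u + 4, 6·v + 5], [5·v^2 + cos(u) + 2, 10·u·v]].
At the point, J = [[2.0000, 20.0000], [34.127583, 12.5000]] (det J = -657.551651).
Solving J·Δ = −F gives Δ = (0.2544, -1.6629).
Then the next iterate is (u, v)₁ = (0.7544, 0.8371).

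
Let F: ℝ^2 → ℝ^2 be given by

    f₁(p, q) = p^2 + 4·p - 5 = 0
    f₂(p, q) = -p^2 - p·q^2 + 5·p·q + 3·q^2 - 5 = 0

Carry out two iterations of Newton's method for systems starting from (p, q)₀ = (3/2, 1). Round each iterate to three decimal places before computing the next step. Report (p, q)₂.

(1.000, 0.886)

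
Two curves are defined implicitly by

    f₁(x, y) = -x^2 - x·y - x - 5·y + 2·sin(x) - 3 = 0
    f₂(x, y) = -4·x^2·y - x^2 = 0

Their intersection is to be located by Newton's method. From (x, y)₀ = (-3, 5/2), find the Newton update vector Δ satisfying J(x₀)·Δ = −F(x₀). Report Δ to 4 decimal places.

(-2.7910, -7.8668)

At (-3, 5/2): F = (-14.282240, -99.0000).
Jacobian J = [[-2·x - y + 2·cos(x) - 1, -x - 5], [-8·x·y - 2·x, -4·x^2]].
At the point, J = [[0.520015, -2.0000], [66.0000, -36.0000]] (det J = 113.279460).
Solving J·Δ = −F gives Δ = (-2.7910, -7.8668).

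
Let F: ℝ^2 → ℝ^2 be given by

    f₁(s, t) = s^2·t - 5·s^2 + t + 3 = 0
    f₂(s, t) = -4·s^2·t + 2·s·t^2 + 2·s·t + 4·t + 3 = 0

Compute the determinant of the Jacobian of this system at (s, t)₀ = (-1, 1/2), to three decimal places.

-47.000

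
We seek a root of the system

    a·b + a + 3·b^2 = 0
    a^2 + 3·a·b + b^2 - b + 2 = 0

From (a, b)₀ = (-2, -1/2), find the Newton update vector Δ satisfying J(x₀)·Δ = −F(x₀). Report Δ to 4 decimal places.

(1.6111, 0.1111)

At (-2, -1/2): F = (-0.2500, 9.7500).
Jacobian J = [[b + 1, a + 6·b], [2·a + 3·b, 3·a + 2·b - 1]].
At the point, J = [[0.5000, -5.0000], [-5.5000, -8.0000]] (det J = -31.5000).
Solving J·Δ = −F gives Δ = (1.6111, 0.1111).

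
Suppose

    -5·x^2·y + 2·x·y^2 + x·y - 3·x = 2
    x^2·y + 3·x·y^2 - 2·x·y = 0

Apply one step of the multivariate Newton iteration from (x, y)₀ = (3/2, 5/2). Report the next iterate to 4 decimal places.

At (3/2, 5/2): F = (-12.1250, 26.2500).
Jacobian J = [[-10·x·y + 2·y^2 + y - 3, -5·x^2 + 4·x·y + x], [2·x·y + 3·y^2 - 2·y, x^2 + 6·x·y - 2·x]].
At the point, J = [[-25.5000, 5.2500], [21.2500, 21.7500]] (det J = -666.1875).
Solving J·Δ = −F gives Δ = (-0.6027, -0.6180).
Then the next iterate is (x, y)₁ = (0.8973, 1.8820).

(0.8973, 1.8820)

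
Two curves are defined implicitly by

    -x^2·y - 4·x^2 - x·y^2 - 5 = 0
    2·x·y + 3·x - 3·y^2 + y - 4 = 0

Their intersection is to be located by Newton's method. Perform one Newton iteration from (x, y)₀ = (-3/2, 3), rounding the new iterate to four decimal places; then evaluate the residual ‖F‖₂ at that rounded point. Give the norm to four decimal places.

11.3581

At (-3/2, 3): F = (-7.2500, -41.5000).
Jacobian J = [[-2·x·y - 8·x - y^2, -x^2 - 2·x·y], [2·y + 3, 2·x - 6·y + 1]].
At the point, J = [[12.0000, 6.7500], [9.0000, -20.0000]] (det J = -300.7500).
Solving J·Δ = −F gives Δ = (1.4135, -1.4389).
Then the next iterate is (x, y)₁ = (-0.0865, 1.5611).
Re-evaluating at (-0.0865, 1.5611): F = (-4.830806, -10.279570), so ‖F‖₂ = 11.3581.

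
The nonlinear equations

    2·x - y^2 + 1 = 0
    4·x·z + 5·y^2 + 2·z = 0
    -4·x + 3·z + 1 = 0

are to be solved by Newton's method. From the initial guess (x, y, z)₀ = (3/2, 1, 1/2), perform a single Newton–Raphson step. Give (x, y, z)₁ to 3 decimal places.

(0.029, 1.029, -0.294)

At (3/2, 1, 1/2): F = (3.000, 9.000, -3.500).
Jacobian J = [[2, -2·y, 0], [4·z, 10·y, 4·x + 2], [-4, 0, 3]].
At the point, J = [[2.000, -2.000, 0.000], [2.000, 10.000, 8.000], [-4.000, 0.000, 3.000]] (det J = 136.000).
Solving J·Δ = −F gives Δ = (-1.471, 0.029, -0.794).
Then the next iterate is (x, y, z)₁ = (0.029, 1.029, -0.294).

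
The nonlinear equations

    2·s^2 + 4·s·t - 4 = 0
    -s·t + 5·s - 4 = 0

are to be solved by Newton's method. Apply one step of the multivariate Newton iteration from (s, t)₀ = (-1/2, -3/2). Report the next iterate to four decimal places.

At (-1/2, -3/2): F = (-0.5000, -7.2500).
Jacobian J = [[4·s + 4·t, 4·s], [-t + 5, -s]].
At the point, J = [[-8.0000, -2.0000], [6.5000, 0.5000]] (det J = 9.0000).
Solving J·Δ = −F gives Δ = (1.6389, -6.8056).
Then the next iterate is (s, t)₁ = (1.1389, -8.3056).

(1.1389, -8.3056)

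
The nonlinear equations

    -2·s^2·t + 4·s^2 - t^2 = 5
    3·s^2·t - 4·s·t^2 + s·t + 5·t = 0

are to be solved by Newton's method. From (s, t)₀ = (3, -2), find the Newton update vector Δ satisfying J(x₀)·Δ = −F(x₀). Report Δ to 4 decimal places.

(-1.1081, 0.7007)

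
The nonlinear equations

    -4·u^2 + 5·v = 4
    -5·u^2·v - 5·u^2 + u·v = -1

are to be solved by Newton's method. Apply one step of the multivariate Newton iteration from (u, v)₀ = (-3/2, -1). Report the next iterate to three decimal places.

At (-3/2, -1): F = (-18.000, 2.500).
Jacobian J = [[-8·u, 5], [-10·u·v - 10·u + v, -5·u^2 + u]].
At the point, J = [[12.000, 5.000], [-1.000, -12.750]] (det J = -148.000).
Solving J·Δ = −F gives Δ = (1.466, 0.081).
Then the next iterate is (u, v)₁ = (-0.034, -0.919).

(-0.034, -0.919)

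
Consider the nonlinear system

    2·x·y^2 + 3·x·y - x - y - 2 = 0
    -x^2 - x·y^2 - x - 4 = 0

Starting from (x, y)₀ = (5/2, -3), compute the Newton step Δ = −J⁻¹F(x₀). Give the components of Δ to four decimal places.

At (5/2, -3): F = (21.0000, -35.2500).
Jacobian J = [[2·y^2 + 3·y - 1, 4·x·y + 3·x - 1], [-2·x - y^2 - 1, -2·x·y]].
At the point, J = [[8.0000, -23.5000], [-15.0000, 15.0000]] (det J = -232.5000).
Solving J·Δ = −F gives Δ = (-2.2081, 0.1419).

(-2.2081, 0.1419)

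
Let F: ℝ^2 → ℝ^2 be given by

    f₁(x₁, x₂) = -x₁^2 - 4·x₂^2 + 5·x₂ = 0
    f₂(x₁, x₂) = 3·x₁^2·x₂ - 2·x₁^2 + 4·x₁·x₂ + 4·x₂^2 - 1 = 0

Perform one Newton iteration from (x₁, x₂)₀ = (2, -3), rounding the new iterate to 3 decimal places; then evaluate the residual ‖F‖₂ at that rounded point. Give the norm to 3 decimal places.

17.110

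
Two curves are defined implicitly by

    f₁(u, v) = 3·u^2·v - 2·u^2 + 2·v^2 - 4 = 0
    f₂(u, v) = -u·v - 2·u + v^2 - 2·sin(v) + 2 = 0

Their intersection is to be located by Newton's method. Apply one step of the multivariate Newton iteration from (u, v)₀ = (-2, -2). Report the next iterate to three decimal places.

At (-2, -2): F = (-28.000, 7.81859).
Jacobian J = [[6·u·v - 4·u, 3·u^2 + 4·v], [-v - 2, -u + 2·v - 2·cos(v)]].
At the point, J = [[32.000, 4.000], [0.000, -1.16771]] (det J = -37.36660).
Solving J·Δ = −F gives Δ = (0.038, 6.696).
Then the next iterate is (u, v)₁ = (-1.962, 4.696).

(-1.962, 4.696)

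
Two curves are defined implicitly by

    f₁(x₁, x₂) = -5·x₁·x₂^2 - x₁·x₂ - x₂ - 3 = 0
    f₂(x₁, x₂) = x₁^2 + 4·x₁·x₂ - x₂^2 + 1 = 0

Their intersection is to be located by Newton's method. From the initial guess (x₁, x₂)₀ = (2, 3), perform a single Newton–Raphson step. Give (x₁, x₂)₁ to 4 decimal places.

At (2, 3): F = (-102.0000, 20.0000).
Jacobian J = [[-5·x₂^2 - x₂, -10·x₁·x₂ - x₁ - 1], [2·x₁ + 4·x₂, 4·x₁ - 2·x₂]].
At the point, J = [[-48.0000, -63.0000], [16.0000, 2.0000]] (det J = 912.0000).
Solving J·Δ = −F gives Δ = (-1.1579, -0.7368).
Then the next iterate is (x₁, x₂)₁ = (0.8421, 2.2632).

(0.8421, 2.2632)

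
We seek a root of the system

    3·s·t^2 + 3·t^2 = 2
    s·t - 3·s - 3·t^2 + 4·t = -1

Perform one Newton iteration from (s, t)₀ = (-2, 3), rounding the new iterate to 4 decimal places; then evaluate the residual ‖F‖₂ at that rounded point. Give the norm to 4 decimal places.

At (-2, 3): F = (-29.0000, -14.0000).
Jacobian J = [[3·t^2, 6·s·t + 6·t], [t - 3, s - 6·t + 4]].
At the point, J = [[27.0000, -18.0000], [0.0000, -16.0000]] (det J = -432.0000).
Solving J·Δ = −F gives Δ = (0.4907, -0.8750).
Then the next iterate is (s, t)₁ = (-1.5093, 2.1250).
Re-evaluating at (-1.5093, 2.1250): F = (-8.899423, -2.726237), so ‖F‖₂ = 9.3076.

9.3076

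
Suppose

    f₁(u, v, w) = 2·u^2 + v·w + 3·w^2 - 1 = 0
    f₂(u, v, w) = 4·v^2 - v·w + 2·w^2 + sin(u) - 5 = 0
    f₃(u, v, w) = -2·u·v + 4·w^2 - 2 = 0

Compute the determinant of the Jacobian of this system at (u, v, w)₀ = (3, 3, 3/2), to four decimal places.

5138.0993

J = [[4·u, w, v + 6·w], [cos(u), 8·v - w, -v + 4·w], [-2·v, -2·u, 8·w]].
At the point, J = [[12.0000, 1.5000, 12.0000], [-0.989992, 22.5000, 3.0000], [-6.0000, -6.0000, 12.0000]].
det J = 5138.0993.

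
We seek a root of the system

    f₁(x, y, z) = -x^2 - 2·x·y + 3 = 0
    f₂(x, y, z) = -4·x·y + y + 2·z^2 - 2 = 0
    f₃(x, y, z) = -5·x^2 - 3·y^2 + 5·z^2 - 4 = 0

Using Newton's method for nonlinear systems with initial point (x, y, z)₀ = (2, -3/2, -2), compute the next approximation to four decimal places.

At (2, -3/2, -2): F = (5.0000, 16.5000, -10.7500).
Jacobian J = [[-2·x - 2·y, -2·x, 0], [-4·y, -4·x + 1, 4·z], [-10·x, -6·y, 10·z]].
At the point, J = [[-1.0000, -4.0000, 0.0000], [6.0000, -7.0000, -8.0000], [-20.0000, 9.0000, -20.0000]] (det J = -1332.0000).
Solving J·Δ = −F gives Δ = (-0.4535, 1.3634, 0.5295).
Then the next iterate is (x, y, z)₁ = (1.5465, -0.1366, -1.4705).

(1.5465, -0.1366, -1.4705)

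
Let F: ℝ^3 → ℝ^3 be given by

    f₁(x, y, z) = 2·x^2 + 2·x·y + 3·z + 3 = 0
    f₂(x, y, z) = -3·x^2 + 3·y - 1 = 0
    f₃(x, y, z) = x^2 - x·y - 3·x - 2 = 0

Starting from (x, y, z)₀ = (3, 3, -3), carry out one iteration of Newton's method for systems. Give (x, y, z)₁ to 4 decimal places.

(1.3333, -0.6667, 4.3333)

At (3, 3, -3): F = (30.0000, -19.0000, -11.0000).
Jacobian J = [[4·x + 2·y, 2·x, 3], [-6·x, 3, 0], [2·x - y - 3, -x, 0]].
At the point, J = [[18.0000, 6.0000, 3.0000], [-18.0000, 3.0000, 0.0000], [0.0000, -3.0000, 0.0000]] (det J = 162.0000).
Solving J·Δ = −F gives Δ = (-1.6667, -3.6667, 7.3333).
Then the next iterate is (x, y, z)₁ = (1.3333, -0.6667, 4.3333).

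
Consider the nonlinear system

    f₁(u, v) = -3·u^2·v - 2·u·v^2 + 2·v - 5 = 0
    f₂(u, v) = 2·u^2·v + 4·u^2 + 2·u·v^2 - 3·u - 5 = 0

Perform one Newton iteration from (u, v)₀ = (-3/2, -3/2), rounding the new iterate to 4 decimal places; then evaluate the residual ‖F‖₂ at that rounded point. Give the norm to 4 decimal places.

2.0786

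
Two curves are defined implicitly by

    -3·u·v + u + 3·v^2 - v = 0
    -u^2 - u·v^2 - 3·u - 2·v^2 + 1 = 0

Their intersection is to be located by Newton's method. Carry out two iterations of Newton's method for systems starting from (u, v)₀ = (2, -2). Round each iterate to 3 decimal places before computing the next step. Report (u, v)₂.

At (2, -2): F = (28.000, -25.000).
Jacobian J = [[-3·v + 1, -3·u + 6·v - 1], [-2·u - v^2 - 3, -2·u·v - 4·v]].
At the point, J = [[7.000, -19.000], [-11.000, 16.000]] (det J = -97.000).
Solving J·Δ = −F gives Δ = (-0.278, 1.371).
Then the next iterate is (u, v)₁ = (1.722, -0.629).
Round to (1.722, -0.629) and repeat: F = (6.78734, -8.60386), J = [[2.887, -9.940], [-6.83964, 4.68228]].
Δ = (-0.987, 0.396), so (u, v)₂ = (0.735, -0.233).

(0.735, -0.233)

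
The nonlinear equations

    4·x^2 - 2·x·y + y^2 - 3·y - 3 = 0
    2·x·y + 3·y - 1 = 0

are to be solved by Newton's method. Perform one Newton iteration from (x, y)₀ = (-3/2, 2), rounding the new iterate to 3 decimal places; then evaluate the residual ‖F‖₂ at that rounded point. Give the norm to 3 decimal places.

At (-3/2, 2): F = (10.000, -1.000).
Jacobian J = [[8·x - 2·y, -2·x + 2·y - 3], [2·y, 2·x + 3]].
At the point, J = [[-16.000, 4.000], [4.000, 0.000]] (det J = -16.000).
Solving J·Δ = −F gives Δ = (0.250, -1.500).
Then the next iterate is (x, y)₁ = (-1.250, 0.500).
Re-evaluating at (-1.250, 0.500): F = (3.250, -0.750), so ‖F‖₂ = 3.335.

3.335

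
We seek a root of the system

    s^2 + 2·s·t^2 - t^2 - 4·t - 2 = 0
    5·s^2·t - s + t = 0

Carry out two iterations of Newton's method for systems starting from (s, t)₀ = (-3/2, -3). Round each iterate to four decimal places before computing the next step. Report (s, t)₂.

(-0.4367, -1.9652)

At (-3/2, -3): F = (-23.7500, -35.2500).
Jacobian J = [[2·s + 2·t^2, 4·s·t - 2·t - 4], [10·s·t - 1, 5·s^2 + 1]].
At the point, J = [[15.0000, 20.0000], [44.0000, 12.2500]] (det J = -696.2500).
Solving J·Δ = −F gives Δ = (0.5947, 0.7415).
Then the next iterate is (s, t)₁ = (-0.9053, -2.2585).
Round to (-0.9053, -2.2585) and repeat: F = (-6.482803, -10.608173), J = [[8.391045, 8.695480], [19.446201, 5.097840]].
Δ = (0.4686, 0.2933), so (s, t)₂ = (-0.4367, -1.9652).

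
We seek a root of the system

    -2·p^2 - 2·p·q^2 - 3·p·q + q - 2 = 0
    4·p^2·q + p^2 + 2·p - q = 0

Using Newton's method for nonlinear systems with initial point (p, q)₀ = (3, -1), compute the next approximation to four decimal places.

(1.2866, -1.2118)

At (3, -1): F = (-18.0000, -20.0000).
Jacobian J = [[-4·p - 2·q^2 - 3·q, -4·p·q - 3·p + 1], [8·p·q + 2·p + 2, 4·p^2 - 1]].
At the point, J = [[-11.0000, 4.0000], [-16.0000, 35.0000]] (det J = -321.0000).
Solving J·Δ = −F gives Δ = (-1.7134, -0.2118).
Then the next iterate is (p, q)₁ = (1.2866, -1.2118).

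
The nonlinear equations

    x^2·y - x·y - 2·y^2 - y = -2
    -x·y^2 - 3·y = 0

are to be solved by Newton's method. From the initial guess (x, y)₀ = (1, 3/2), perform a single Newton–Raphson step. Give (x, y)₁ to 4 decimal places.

At (1, 3/2): F = (-4.0000, -6.7500).
Jacobian J = [[2·x·y - y, x^2 - x - 4·y - 1], [-y^2, -2·x·y - 3]].
At the point, J = [[1.5000, -7.0000], [-2.2500, -6.0000]] (det J = -24.7500).
Solving J·Δ = −F gives Δ = (-0.9394, -0.7727).
Then the next iterate is (x, y)₁ = (0.0606, 0.7273).

(0.0606, 0.7273)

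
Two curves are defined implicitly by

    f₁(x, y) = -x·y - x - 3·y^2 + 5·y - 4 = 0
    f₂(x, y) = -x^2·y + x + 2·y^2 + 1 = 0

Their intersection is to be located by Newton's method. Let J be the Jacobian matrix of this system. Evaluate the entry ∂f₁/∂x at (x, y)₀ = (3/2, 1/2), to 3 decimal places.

∂f₁/∂x = -y - 1.
At (3/2, 1/2) this is -1.500.

-1.500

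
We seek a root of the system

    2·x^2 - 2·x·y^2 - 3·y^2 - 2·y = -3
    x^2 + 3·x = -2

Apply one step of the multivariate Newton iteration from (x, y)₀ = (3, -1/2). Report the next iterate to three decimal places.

(0.778, 0.329)

At (3, -1/2): F = (19.750, 20.000).
Jacobian J = [[4·x - 2·y^2, -4·x·y - 6·y - 2], [2·x + 3, 0]].
At the point, J = [[11.500, 7.000], [9.000, 0.000]] (det J = -63.000).
Solving J·Δ = −F gives Δ = (-2.222, 0.829).
Then the next iterate is (x, y)₁ = (0.778, 0.329).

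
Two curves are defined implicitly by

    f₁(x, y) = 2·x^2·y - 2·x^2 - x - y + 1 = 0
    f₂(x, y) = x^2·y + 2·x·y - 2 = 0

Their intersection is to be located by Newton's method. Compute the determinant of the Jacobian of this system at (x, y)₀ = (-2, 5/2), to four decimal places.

J = [[4·x·y - 4·x - 1, 2·x^2 - 1], [2·x·y + 2·y, x^2 + 2·x]].
At the point, J = [[-13.0000, 7.0000], [-5.0000, 0.0000]].
det J = 35.0000.

35.0000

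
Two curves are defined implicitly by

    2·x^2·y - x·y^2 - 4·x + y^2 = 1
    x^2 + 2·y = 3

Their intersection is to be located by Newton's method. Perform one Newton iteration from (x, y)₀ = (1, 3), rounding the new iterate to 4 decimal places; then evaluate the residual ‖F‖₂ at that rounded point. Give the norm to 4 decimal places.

3.1623

At (1, 3): F = (1.0000, 4.0000).
Jacobian J = [[4·x·y - y^2 - 4, 2·x^2 - 2·x·y + 2·y], [2·x, 2]].
At the point, J = [[-1.0000, 2.0000], [2.0000, 2.0000]] (det J = -6.0000).
Solving J·Δ = −F gives Δ = (-1.0000, -1.0000).
Then the next iterate is (x, y)₁ = (0.0000, 2.0000).
Re-evaluating at (0.0000, 2.0000): F = (3.0000, 1.0000), so ‖F‖₂ = 3.1623.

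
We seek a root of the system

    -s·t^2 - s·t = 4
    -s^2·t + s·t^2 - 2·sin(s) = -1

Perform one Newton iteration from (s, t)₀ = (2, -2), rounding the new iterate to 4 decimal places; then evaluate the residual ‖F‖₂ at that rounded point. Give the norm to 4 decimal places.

4.5551

At (2, -2): F = (-8.0000, 15.181405).
Jacobian J = [[-t^2 - t, -2·s·t - s], [-2·s·t + t^2 - 2·cos(s), -s^2 + 2·s·t]].
At the point, J = [[-2.0000, 6.0000], [12.832294, -12.0000]] (det J = -52.993762).
Solving J·Δ = −F gives Δ = (0.0927, 1.3642).
Then the next iterate is (s, t)₁ = (2.0927, -0.6358).
Re-evaluating at (2.0927, -0.6358): F = (-3.515418, 2.896631), so ‖F‖₂ = 4.5551.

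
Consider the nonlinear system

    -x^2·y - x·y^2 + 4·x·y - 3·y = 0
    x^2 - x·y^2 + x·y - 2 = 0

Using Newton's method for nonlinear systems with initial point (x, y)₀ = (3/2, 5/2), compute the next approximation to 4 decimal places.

(1.0000, 1.6667)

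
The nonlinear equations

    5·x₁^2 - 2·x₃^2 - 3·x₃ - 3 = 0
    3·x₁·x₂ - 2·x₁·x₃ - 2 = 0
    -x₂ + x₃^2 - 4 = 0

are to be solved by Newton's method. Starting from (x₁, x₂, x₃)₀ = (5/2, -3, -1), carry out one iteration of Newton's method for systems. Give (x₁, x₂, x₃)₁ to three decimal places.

At (5/2, -3, -1): F = (29.250, -19.500, 0.000).
Jacobian J = [[10·x₁, 0, -4·x₃ - 3], [3·x₂ - 2·x₃, 3·x₁, -2·x₁], [0, -1, 2·x₃]].
At the point, J = [[25.000, 0.000, 1.000], [-7.000, 7.500, -5.000], [0.000, -1.000, -2.000]] (det J = -493.000).
Solving J·Δ = −F gives Δ = (-1.147, 1.147, -0.574).
Then the next iterate is (x₁, x₂, x₃)₁ = (1.353, -1.853, -1.574).

(1.353, -1.853, -1.574)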